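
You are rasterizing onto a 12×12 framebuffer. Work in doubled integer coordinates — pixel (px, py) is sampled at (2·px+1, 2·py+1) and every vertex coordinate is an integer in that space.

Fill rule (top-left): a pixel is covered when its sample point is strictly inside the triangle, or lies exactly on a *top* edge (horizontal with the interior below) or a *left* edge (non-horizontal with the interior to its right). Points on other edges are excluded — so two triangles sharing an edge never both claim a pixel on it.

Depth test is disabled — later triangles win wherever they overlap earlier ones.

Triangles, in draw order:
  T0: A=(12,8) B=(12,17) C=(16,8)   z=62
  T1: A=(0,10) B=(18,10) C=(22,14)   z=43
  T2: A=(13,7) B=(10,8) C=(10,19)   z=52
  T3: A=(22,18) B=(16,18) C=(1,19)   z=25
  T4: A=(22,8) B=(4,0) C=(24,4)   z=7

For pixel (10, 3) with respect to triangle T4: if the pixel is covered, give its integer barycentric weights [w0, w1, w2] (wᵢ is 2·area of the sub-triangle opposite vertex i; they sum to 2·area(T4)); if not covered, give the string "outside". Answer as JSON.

T0:
  2·area = 36  (B↔C swapped to make it positive)
  edge (12, 8)→(16, 8): d=(4,0) top-left  bias=+0
  edge (16, 8)→(12, 17): d=(-4,9) right/bottom  bias=-1
  edge (12, 17)→(12, 8): d=(0,-9) top-left  bias=+0
    (6,4)@(13, 9): e=[4,23,9] → #
    (7,4)@(15, 9): e=[4,5,27] → #
    (8,4)@(17, 9): e=[4,-13,45] → ·
    (6,5)@(13, 11): e=[12,15,9] → #
    (7,5)@(15, 11): e=[12,-3,27] → ·
    (6,6)@(13, 13): e=[20,7,9] → #
    (7,6)@(15, 13): e=[20,-11,27] → ·
    (6,7)@(13, 15): e=[28,-1,9] → ·
  covered (4 px):
    · · · · · · · · · · · ·
    · · · · · · · · · · · ·
    · · · · · · · · · · · ·
    · · · · · · · · · · · ·
    · · · · · · # # · · · ·
    · · · · · · # · · · · ·
    · · · · · · # · · · · ·
    · · · · · · · · · · · ·
    · · · · · · · · · · · ·
    · · · · · · · · · · · ·
    · · · · · · · · · · · ·
    · · · · · · · · · · · ·
T1:
  2·area = 72
  edge (0, 10)→(18, 10): d=(18,0) top-left  bias=+0
  edge (18, 10)→(22, 14): d=(4,4) right/bottom  bias=-1
  edge (22, 14)→(0, 10): d=(-22,-4) top-left  bias=+0
    (4,0)@(9, 1): e=[-162,0,234] → ·  [on edge]
    (5,1)@(11, 3): e=[-126,0,198] → ·  [on edge]
    (6,2)@(13, 5): e=[-90,0,162] → ·  [on edge]
    (7,3)@(15, 7): e=[-54,0,126] → ·  [on edge]
    (8,4)@(17, 9): e=[-18,0,90] → ·  [on edge]
    (3,5)@(7, 11): e=[18,48,6] → #
    (4,5)@(9, 11): e=[18,40,14] → #
    (5,5)@(11, 11): e=[18,32,22] → #
    (6,5)@(13, 11): e=[18,24,30] → #
    (7,5)@(15, 11): e=[18,16,38] → #
    (8,5)@(17, 11): e=[18,8,46] → #
    (9,5)@(19, 11): e=[18,0,54] → ·  [on edge]
    (10,6)@(21, 13): e=[54,0,18] → ·  [on edge]
    (11,7)@(23, 15): e=[90,0,-18] → ·  [on edge]
  covered (8 px):
    · · · · · · · · · · · ·
    · · · · · · · · · · · ·
    · · · · · · · · · · · ·
    · · · · · · · · · · · ·
    · · · · · · · · · · · ·
    · · · # # # # # # · · ·
    · · · · · · · · # # · ·
    · · · · · · · · · · · ·
    · · · · · · · · · · · ·
    · · · · · · · · · · · ·
    · · · · · · · · · · · ·
    · · · · · · · · · · · ·
T2:
  2·area = 33  (B↔C swapped to make it positive)
  edge (13, 7)→(10, 19): d=(-3,12) right/bottom  bias=-1
  edge (10, 19)→(10, 8): d=(0,-11) top-left  bias=+0
  edge (10, 8)→(13, 7): d=(3,-1) top-left  bias=+0
    (9,2)@(19, 5): e=[-66,99,0] → ·  [on edge]
    (6,3)@(13, 7): e=[0,33,0] → ·  [on edge]
    (3,4)@(7, 9): e=[66,-33,0] → ·  [on edge]
    (5,4)@(11, 9): e=[18,11,4] → #
    (6,4)@(13, 9): e=[-6,33,6] → ·
    (0,5)@(1, 11): e=[132,-99,0] → ·  [on edge]
    (5,5)@(11, 11): e=[12,11,10] → #
    (6,5)@(13, 11): e=[-12,33,12] → ·
    (5,6)@(11, 13): e=[6,11,16] → #
    (6,6)@(13, 13): e=[-18,33,18] → ·
    (5,7)@(11, 15): e=[0,11,22] → ·  [on edge]
    (4,11)@(9, 23): e=[0,-11,44] → ·  [on edge]
  covered (3 px):
    · · · · · · · · · · · ·
    · · · · · · · · · · · ·
    · · · · · · · · · · · ·
    · · · · · · · · · · · ·
    · · · · · # · · · · · ·
    · · · · · # · · · · · ·
    · · · · · # · · · · · ·
    · · · · · · · · · · · ·
    · · · · · · · · · · · ·
    · · · · · · · · · · · ·
    · · · · · · · · · · · ·
    · · · · · · · · · · · ·
T3:
  2·area = 6  (B↔C swapped to make it positive)
  edge (22, 18)→(1, 19): d=(-21,1) right/bottom  bias=-1
  edge (1, 19)→(16, 18): d=(15,-1) top-left  bias=+0
  edge (16, 18)→(22, 18): d=(6,0) top-left  bias=+0
    (0,9)@(1, 19): e=[0,0,6] → ·  [on edge]
  covered (0 px):
    · · · · · · · · · · · ·
    · · · · · · · · · · · ·
    · · · · · · · · · · · ·
    · · · · · · · · · · · ·
    · · · · · · · · · · · ·
    · · · · · · · · · · · ·
    · · · · · · · · · · · ·
    · · · · · · · · · · · ·
    · · · · · · · · · · · ·
    · · · · · · · · · · · ·
    · · · · · · · · · · · ·
    · · · · · · · · · · · ·
T4:
  2·area = 88
  edge (22, 8)→(4, 0): d=(-18,-8) top-left  bias=+0
  edge (4, 0)→(24, 4): d=(20,4) right/bottom  bias=-1
  edge (24, 4)→(22, 8): d=(-2,4) right/bottom  bias=-1
    (3,0)@(7, 1): e=[6,8,74] → #
    (4,0)@(9, 1): e=[22,0,66] → ·  [on edge]
    (3,1)@(7, 3): e=[-30,48,70] → ·
    (5,1)@(11, 3): e=[2,32,54] → #
    (6,1)@(13, 3): e=[18,24,46] → #
    (7,1)@(15, 3): e=[34,16,38] → #
    (8,1)@(17, 3): e=[50,8,30] → #
    (9,1)@(19, 3): e=[66,0,22] → ·  [on edge]
    (5,2)@(11, 5): e=[-34,72,50] → ·
    (6,2)@(13, 5): e=[-18,64,42] → ·
    (7,2)@(15, 5): e=[-2,56,34] → ·
    (8,2)@(17, 5): e=[14,48,26] → #
  covered (10 px):
    · · · # · · · · · · · ·
    · · · · · # # # # · · ·
    · · · · · · · · # # # #
    · · · · · · · · · · # ·
    · · · · · · · · · · · ·
    · · · · · · · · · · · ·
    · · · · · · · · · · · ·
    · · · · · · · · · · · ·
    · · · · · · · · · · · ·
    · · · · · · · · · · · ·
    · · · · · · · · · · · ·
    · · · · · · · · · · · ·

Answer: [72,6,10]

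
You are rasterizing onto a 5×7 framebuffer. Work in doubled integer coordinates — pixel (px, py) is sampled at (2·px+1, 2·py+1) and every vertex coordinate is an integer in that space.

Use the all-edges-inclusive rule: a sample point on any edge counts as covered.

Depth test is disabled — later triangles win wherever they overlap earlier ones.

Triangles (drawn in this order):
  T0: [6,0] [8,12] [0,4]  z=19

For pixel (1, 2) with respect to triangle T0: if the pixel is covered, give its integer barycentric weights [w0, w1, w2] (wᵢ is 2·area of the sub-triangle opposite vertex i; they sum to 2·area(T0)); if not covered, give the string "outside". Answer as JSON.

T0:
  2·area = 80
  edge (6, 0)→(8, 12): d=(2,12) inclusive
  edge (8, 12)→(0, 4): d=(-8,-8) inclusive
  edge (0, 4)→(6, 0): d=(6,-4) inclusive
    (2,0)@(5, 1): e=[14,64,2] → █
    (3,0)@(7, 1): e=[-10,80,10] → ·
    (1,1)@(3, 3): e=[42,32,6] → █
    (3,1)@(7, 3): e=[-6,64,22] → ·
    (0,2)@(1, 5): e=[70,0,10] → █  [on edge]
    (3,2)@(7, 5): e=[-2,48,34] → ·
    (0,3)@(1, 7): e=[74,-16,22] → ·
    (1,3)@(3, 7): e=[50,0,30] → █  [on edge]
    (3,3)@(7, 7): e=[2,32,46] → █
    (4,3)@(9, 7): e=[-22,48,54] → ·
    (1,4)@(3, 9): e=[54,-16,42] → ·
    (2,4)@(5, 9): e=[30,0,50] → █  [on edge]
    (3,5)@(7, 11): e=[10,0,70] → █  [on edge]
    (4,6)@(9, 13): e=[-10,0,90] → ·  [on edge]
  covered (12 px):
    · · █ · ·
    · █ █ · ·
    █ █ █ · ·
    · █ █ █ ·
    · · █ █ ·
    · · · █ ·
    · · · · ·

Answer: [16,18,46]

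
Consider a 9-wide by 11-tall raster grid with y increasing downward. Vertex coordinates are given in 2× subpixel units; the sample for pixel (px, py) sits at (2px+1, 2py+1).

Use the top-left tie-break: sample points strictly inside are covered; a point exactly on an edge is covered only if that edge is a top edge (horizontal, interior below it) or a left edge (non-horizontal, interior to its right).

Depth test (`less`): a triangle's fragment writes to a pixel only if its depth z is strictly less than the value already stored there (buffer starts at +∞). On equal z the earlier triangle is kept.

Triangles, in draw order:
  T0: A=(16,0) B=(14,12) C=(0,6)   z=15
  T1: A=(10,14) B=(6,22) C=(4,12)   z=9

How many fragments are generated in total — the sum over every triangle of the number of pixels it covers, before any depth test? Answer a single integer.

T0:
  2·area = 180
  edge (16, 0)→(14, 12): d=(-2,12) right/bottom  bias=-1
  edge (14, 12)→(0, 6): d=(-14,-6) top-left  bias=+0
  edge (0, 6)→(16, 0): d=(16,-6) top-left  bias=+0
    (7,0)@(15, 1): e=[10,160,10] → █
    (8,0)@(17, 1): e=[-14,172,22] → ·
    (4,1)@(9, 3): e=[78,96,6] → █
    (5,1)@(11, 3): e=[54,108,18] → █
    (6,1)@(13, 3): e=[30,120,30] → █
    (8,1)@(17, 3): e=[-18,144,54] → ·
    (1,2)@(3, 5): e=[146,32,2] → █
    (2,2)@(5, 5): e=[122,44,14] → █
    (3,2)@(7, 5): e=[98,56,26] → █
    (8,2)@(17, 5): e=[-22,116,86] → ·
    (1,3)@(3, 7): e=[142,4,34] → █
    (7,3)@(15, 7): e=[-2,76,106] → ·
    (3,4)@(7, 9): e=[90,0,90] → █  [on edge]
  covered (23 px):
    · · · · · · · █ ·
    · · · · █ █ █ █ ·
    · █ █ █ █ █ █ █ ·
    · █ █ █ █ █ █ · ·
    · · · █ █ █ █ · ·
    · · · · · · █ · ·
    · · · · · · · · ·
    · · · · · · · · ·
    · · · · · · · · ·
    · · · · · · · · ·
    · · · · · · · · ·
T1:
  2·area = 56
  edge (10, 14)→(6, 22): d=(-4,8) right/bottom  bias=-1
  edge (6, 22)→(4, 12): d=(-2,-10) top-left  bias=+0
  edge (4, 12)→(10, 14): d=(6,2) right/bottom  bias=-1
    (1,3)@(3, 7): e=[84,0,-28] → ·  [on edge]
    (0,5)@(1, 11): e=[84,-28,0] → ·  [on edge]
    (2,6)@(5, 13): e=[44,8,4] → █
    (3,6)@(7, 13): e=[28,28,0] → ·  [on edge]
    (2,7)@(5, 15): e=[36,4,16] → █
    (3,7)@(7, 15): e=[20,24,12] → █
    (4,7)@(9, 15): e=[4,44,8] → █
    (5,7)@(11, 15): e=[-12,64,4] → ·
    (6,7)@(13, 15): e=[-28,84,0] → ·  [on edge]
    (2,8)@(5, 17): e=[28,0,28] → █  [on edge]
    (4,8)@(9, 17): e=[-4,40,20] → ·
    (2,9)@(5, 19): e=[20,-4,40] → ·
  covered (7 px):
    · · · · · · · · ·
    · · · · · · · · ·
    · · · · · · · · ·
    · · · · · · · · ·
    · · · · · · · · ·
    · · · · · · · · ·
    · · █ · · · · · ·
    · · █ █ █ · · · ·
    · · █ █ · · · · ·
    · · · █ · · · · ·
    · · · · · · · · ·

Answer: 30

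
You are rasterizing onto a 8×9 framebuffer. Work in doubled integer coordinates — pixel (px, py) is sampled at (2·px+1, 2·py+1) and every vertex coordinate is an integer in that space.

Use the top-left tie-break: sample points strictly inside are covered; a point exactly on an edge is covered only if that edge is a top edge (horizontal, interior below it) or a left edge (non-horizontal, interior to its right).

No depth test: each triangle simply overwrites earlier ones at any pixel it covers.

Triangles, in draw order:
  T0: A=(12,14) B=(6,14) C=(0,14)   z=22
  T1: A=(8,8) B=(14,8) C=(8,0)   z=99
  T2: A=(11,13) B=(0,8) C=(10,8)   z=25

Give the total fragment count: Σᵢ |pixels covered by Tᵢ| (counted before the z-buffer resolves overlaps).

T0:
  degenerate (2·area = 0) — covers nothing
T1:
  2·area = 48  (B↔C swapped to make it positive)
  edge (8, 8)→(8, 0): d=(0,-8) top-left  bias=+0
  edge (8, 0)→(14, 8): d=(6,8) right/bottom  bias=-1
  edge (14, 8)→(8, 8): d=(-6,0) right/bottom  bias=-1
    (4,1)@(9, 3): e=[8,10,30] → X
    (5,1)@(11, 3): e=[24,-6,30] → .
    (4,2)@(9, 5): e=[8,22,18] → X
    (5,2)@(11, 5): e=[24,6,18] → X
    (6,2)@(13, 5): e=[40,-10,18] → .
    (4,3)@(9, 7): e=[8,34,6] → X
    (6,3)@(13, 7): e=[40,2,6] → X
    (7,3)@(15, 7): e=[56,-14,6] → .
    (4,4)@(9, 9): e=[8,46,-6] → .
    (5,4)@(11, 9): e=[24,30,-6] → .
    (6,4)@(13, 9): e=[40,14,-6] → .
  covered (6 px):
    . . . . . . . .
    . . . . X . . .
    . . . . X X . .
    . . . . X X X .
    . . . . . . . .
    . . . . . . . .
    . . . . . . . .
    . . . . . . . .
    . . . . . . . .
T2:
  2·area = 50
  edge (11, 13)→(0, 8): d=(-11,-5) top-left  bias=+0
  edge (0, 8)→(10, 8): d=(10,0) top-left  bias=+0
  edge (10, 8)→(11, 13): d=(1,5) right/bottom  bias=-1
    (4,1)@(9, 3): e=[100,-50,0] → .  [on edge]
    (1,4)@(3, 9): e=[4,10,36] → X
    (2,4)@(5, 9): e=[14,10,26] → X
    (3,4)@(7, 9): e=[24,10,16] → X
    (4,4)@(9, 9): e=[34,10,6] → X
    (5,4)@(11, 9): e=[44,10,-4] → .
    (1,5)@(3, 11): e=[-18,30,38] → .
    (2,5)@(5, 11): e=[-8,30,28] → .
    (3,5)@(7, 11): e=[2,30,18] → X
    (5,5)@(11, 11): e=[22,30,-2] → .
    (3,6)@(7, 13): e=[-20,50,20] → .
    (4,6)@(9, 13): e=[-10,50,10] → .
    (5,6)@(11, 13): e=[0,50,0] → .  [on edge]
  covered (6 px):
    . . . . . . . .
    . . . . . . . .
    . . . . . . . .
    . . . . . . . .
    . X X X X . . .
    . . . X X . . .
    . . . . . . . .
    . . . . . . . .
    . . . . . . . .

Final: 12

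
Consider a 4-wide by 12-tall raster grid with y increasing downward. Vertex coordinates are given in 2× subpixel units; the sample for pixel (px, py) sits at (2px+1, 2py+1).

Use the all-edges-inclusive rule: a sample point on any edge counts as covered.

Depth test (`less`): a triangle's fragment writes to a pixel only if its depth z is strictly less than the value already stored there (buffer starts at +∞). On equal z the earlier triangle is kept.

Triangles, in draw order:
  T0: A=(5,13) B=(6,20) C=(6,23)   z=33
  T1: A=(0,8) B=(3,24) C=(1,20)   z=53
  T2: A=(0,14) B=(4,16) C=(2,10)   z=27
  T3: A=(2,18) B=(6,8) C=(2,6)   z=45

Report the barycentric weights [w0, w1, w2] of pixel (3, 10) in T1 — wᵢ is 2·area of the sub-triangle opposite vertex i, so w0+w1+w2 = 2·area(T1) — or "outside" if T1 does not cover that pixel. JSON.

T0:
  2·area = 3
  edge (5, 13)→(6, 20): d=(1,7) inclusive
  edge (6, 20)→(6, 23): d=(0,3) inclusive
  edge (6, 23)→(5, 13): d=(-1,-10) inclusive
    (2,6)@(5, 13): e=[0,3,0] → █  [on edge]
    (3,6)@(7, 13): e=[-14,-3,20] → ·
    (2,7)@(5, 15): e=[2,3,-2] → ·
  covered (1 px):
    · · · ·
    · · · ·
    · · · ·
    · · · ·
    · · · ·
    · · · ·
    · · █ ·
    · · · ·
    · · · ·
    · · · ·
    · · · ·
    · · · ·
T1:
  2·area = 20
  edge (0, 8)→(3, 24): d=(3,16) inclusive
  edge (3, 24)→(1, 20): d=(-2,-4) inclusive
  edge (1, 20)→(0, 8): d=(-1,-12) inclusive
    (0,7)@(1, 15): e=[5,10,5] → █
    (1,7)@(3, 15): e=[-27,18,29] → ·
    (0,8)@(1, 17): e=[11,6,3] → █
    (1,8)@(3, 17): e=[-21,14,27] → ·
    (0,9)@(1, 19): e=[17,2,1] → █
    (1,9)@(3, 19): e=[-15,10,25] → ·
    (0,10)@(1, 21): e=[23,-2,-1] → ·
  covered (3 px):
    · · · ·
    · · · ·
    · · · ·
    · · · ·
    · · · ·
    · · · ·
    · · · ·
    █ · · ·
    █ · · ·
    █ · · ·
    · · · ·
    · · · ·
T2:
  2·area = 20  (B↔C swapped to make it positive)
  edge (0, 14)→(2, 10): d=(2,-4) inclusive
  edge (2, 10)→(4, 16): d=(2,6) inclusive
  edge (4, 16)→(0, 14): d=(-4,-2) inclusive
    (0,3)@(1, 7): e=[-10,0,30] → ·  [on edge]
    (0,6)@(1, 13): e=[2,12,6] → █
    (1,6)@(3, 13): e=[10,0,10] → █  [on edge]
    (2,6)@(5, 13): e=[18,-12,14] → ·
    (0,7)@(1, 15): e=[6,16,-2] → ·
    (1,7)@(3, 15): e=[14,4,2] → █
    (2,7)@(5, 15): e=[22,-8,6] → ·
    (1,8)@(3, 17): e=[18,8,-6] → ·
    (2,9)@(5, 19): e=[30,0,-10] → ·  [on edge]
  covered (3 px):
    · · · ·
    · · · ·
    · · · ·
    · · · ·
    · · · ·
    · · · ·
    █ █ · ·
    · █ · ·
    · · · ·
    · · · ·
    · · · ·
    · · · ·
T3:
  2·area = 48  (B↔C swapped to make it positive)
  edge (2, 18)→(2, 6): d=(0,-12) inclusive
  edge (2, 6)→(6, 8): d=(4,2) inclusive
  edge (6, 8)→(2, 18): d=(-4,10) inclusive
    (1,3)@(3, 7): e=[12,2,34] → █
    (2,3)@(5, 7): e=[36,-2,14] → ·
    (1,4)@(3, 9): e=[12,10,26] → █
    (2,4)@(5, 9): e=[36,6,6] → █
    (3,4)@(7, 9): e=[60,2,-14] → ·
    (1,5)@(3, 11): e=[12,18,18] → █
    (2,5)@(5, 11): e=[36,14,-2] → ·
    (1,6)@(3, 13): e=[12,26,10] → █
    (2,6)@(5, 13): e=[36,22,-10] → ·
    (1,7)@(3, 15): e=[12,34,2] → █
    (2,7)@(5, 15): e=[36,30,-18] → ·
    (1,8)@(3, 17): e=[12,42,-6] → ·
  covered (6 px):
    · · · ·
    · · · ·
    · · · ·
    · █ · ·
    · █ █ ·
    · █ · ·
    · █ · ·
    · █ · ·
    · · · ·
    · · · ·
    · · · ·
    · · · ·

Answer: "outside"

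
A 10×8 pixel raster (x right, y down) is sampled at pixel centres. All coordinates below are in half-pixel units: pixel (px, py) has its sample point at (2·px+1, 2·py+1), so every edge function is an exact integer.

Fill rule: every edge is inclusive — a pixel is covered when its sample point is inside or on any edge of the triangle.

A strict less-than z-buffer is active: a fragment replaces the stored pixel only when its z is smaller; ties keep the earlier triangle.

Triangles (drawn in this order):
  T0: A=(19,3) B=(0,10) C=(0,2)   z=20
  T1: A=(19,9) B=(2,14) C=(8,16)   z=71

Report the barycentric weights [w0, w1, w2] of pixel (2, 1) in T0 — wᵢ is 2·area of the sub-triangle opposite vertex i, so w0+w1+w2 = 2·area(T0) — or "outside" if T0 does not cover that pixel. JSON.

T0:
  2·area = 152
  edge (19, 3)→(0, 10): d=(-19,7) inclusive
  edge (0, 10)→(0, 2): d=(0,-8) inclusive
  edge (0, 2)→(19, 3): d=(19,1) inclusive
    (0,1)@(1, 3): e=[126,8,18] → #
    (1,1)@(3, 3): e=[112,24,16] → #
    (2,1)@(5, 3): e=[98,40,14] → #
    (3,1)@(7, 3): e=[84,56,12] → #
    (4,1)@(9, 3): e=[70,72,10] → #
    (5,1)@(11, 3): e=[56,88,8] → #
    (6,1)@(13, 3): e=[42,104,6] → #
    (7,1)@(15, 3): e=[28,120,4] → #
    (8,1)@(17, 3): e=[14,136,2] → #
    (9,1)@(19, 3): e=[0,152,0] → #  [on edge]
    (0,2)@(1, 5): e=[88,8,56] → #
    (7,2)@(15, 5): e=[-10,120,42] → ·
  covered (22 px):
    · · · · · · · · · ·
    # # # # # # # # # #
    # # # # # # # · · ·
    # # # # · · · · · ·
    # · · · · · · · · ·
    · · · · · · · · · ·
    · · · · · · · · · ·
    · · · · · · · · · ·
T1:
  2·area = 64  (B↔C swapped to make it positive)
  edge (19, 9)→(8, 16): d=(-11,7) inclusive
  edge (8, 16)→(2, 14): d=(-6,-2) inclusive
  edge (2, 14)→(19, 9): d=(17,-5) inclusive
    (9,4)@(19, 9): e=[0,64,0] → #  [on edge]
    (6,5)@(13, 11): e=[20,40,4] → #
    (7,5)@(15, 11): e=[6,44,14] → #
    (8,5)@(17, 11): e=[-8,48,24] → ·
    (9,5)@(19, 11): e=[-22,52,34] → ·
    (3,6)@(7, 13): e=[40,16,8] → #
    (4,6)@(9, 13): e=[26,20,18] → #
    (5,6)@(11, 13): e=[12,24,28] → #
    (6,6)@(13, 13): e=[-2,28,38] → ·
    (7,6)@(15, 13): e=[-16,32,48] → ·
    (2,7)@(5, 15): e=[32,0,32] → #  [on edge]
    (5,7)@(11, 15): e=[-10,12,62] → ·
  covered (9 px):
    · · · · · · · · · ·
    · · · · · · · · · ·
    · · · · · · · · · ·
    · · · · · · · · · ·
    · · · · · · · · · #
    · · · · · · # # · ·
    · · · # # # · · · ·
    · · # # # · · · · ·

Result: [40,14,98]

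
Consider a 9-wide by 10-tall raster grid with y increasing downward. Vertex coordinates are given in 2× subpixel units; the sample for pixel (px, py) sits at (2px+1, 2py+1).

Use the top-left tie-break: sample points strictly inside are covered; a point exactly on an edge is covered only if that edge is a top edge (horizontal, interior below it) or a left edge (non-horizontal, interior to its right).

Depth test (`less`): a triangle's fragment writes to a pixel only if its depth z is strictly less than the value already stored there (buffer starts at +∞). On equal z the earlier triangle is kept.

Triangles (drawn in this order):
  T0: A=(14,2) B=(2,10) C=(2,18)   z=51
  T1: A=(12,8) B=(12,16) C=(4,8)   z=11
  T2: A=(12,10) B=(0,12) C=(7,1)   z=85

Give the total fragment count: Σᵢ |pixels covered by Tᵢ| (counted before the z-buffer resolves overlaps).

T0:
  2·area = 96  (B↔C swapped to make it positive)
  edge (14, 2)→(2, 18): d=(-12,16) right/bottom  bias=-1
  edge (2, 18)→(2, 10): d=(0,-8) top-left  bias=+0
  edge (2, 10)→(14, 2): d=(12,-8) top-left  bias=+0
    (6,1)@(13, 3): e=[4,88,4] → █
    (7,1)@(15, 3): e=[-28,104,20] → ·
    (5,2)@(11, 5): e=[12,72,12] → █
    (6,2)@(13, 5): e=[-20,88,28] → ·
    (3,3)@(7, 7): e=[52,40,4] → █
    (4,3)@(9, 7): e=[20,56,20] → █
    (5,3)@(11, 7): e=[-12,72,36] → ·
    (2,4)@(5, 9): e=[60,24,12] → █
    (4,4)@(9, 9): e=[-4,56,44] → ·
    (1,5)@(3, 11): e=[68,8,20] → █
    (4,5)@(9, 11): e=[-28,56,68] → ·
    (1,6)@(3, 13): e=[44,8,44] → █
  covered (12 px):
    · · · · · · · · ·
    · · · · · · █ · ·
    · · · · · █ · · ·
    · · · █ █ · · · ·
    · · █ █ · · · · ·
    · █ █ █ · · · · ·
    · █ █ · · · · · ·
    · █ · · · · · · ·
    · · · · · · · · ·
    · · · · · · · · ·
T1:
  2·area = 64
  edge (12, 8)→(12, 16): d=(0,8) right/bottom  bias=-1
  edge (12, 16)→(4, 8): d=(-8,-8) top-left  bias=+0
  edge (4, 8)→(12, 8): d=(8,0) top-left  bias=+0
    (0,2)@(1, 5): e=[88,0,-24] → ·  [on edge]
    (1,3)@(3, 7): e=[72,0,-8] → ·  [on edge]
    (2,4)@(5, 9): e=[56,0,8] → █  [on edge]
    (3,4)@(7, 9): e=[40,16,8] → █
    (4,4)@(9, 9): e=[24,32,8] → █
    (5,4)@(11, 9): e=[8,48,8] → █
    (6,4)@(13, 9): e=[-8,64,8] → ·
    (2,5)@(5, 11): e=[56,-16,24] → ·
    (3,5)@(7, 11): e=[40,0,24] → █  [on edge]
    (6,5)@(13, 11): e=[-8,48,24] → ·
    (3,6)@(7, 13): e=[40,-16,40] → ·
    (4,6)@(9, 13): e=[24,0,40] → █  [on edge]
    (5,7)@(11, 15): e=[8,0,56] → █  [on edge]
    (6,8)@(13, 17): e=[-8,0,72] → ·  [on edge]
    (7,9)@(15, 19): e=[-24,0,88] → ·  [on edge]
  covered (10 px):
    · · · · · · · · ·
    · · · · · · · · ·
    · · · · · · · · ·
    · · · · · · · · ·
    · · █ █ █ █ · · ·
    · · · █ █ █ · · ·
    · · · · █ █ · · ·
    · · · · · █ · · ·
    · · · · · · · · ·
    · · · · · · · · ·
T2:
  2·area = 118
  edge (12, 10)→(0, 12): d=(-12,2) right/bottom  bias=-1
  edge (0, 12)→(7, 1): d=(7,-11) top-left  bias=+0
  edge (7, 1)→(12, 10): d=(5,9) right/bottom  bias=-1
    (3,0)@(7, 1): e=[118,0,0] → ·  [on edge]
    (3,1)@(7, 3): e=[94,14,10] → █
    (4,1)@(9, 3): e=[90,36,-8] → ·
    (2,2)@(5, 5): e=[74,6,38] → █
    (4,2)@(9, 5): e=[66,50,2] → █
    (5,2)@(11, 5): e=[62,72,-16] → ·
    (2,3)@(5, 7): e=[50,20,48] → █
    (5,3)@(11, 7): e=[38,86,-6] → ·
    (1,4)@(3, 9): e=[30,12,76] → █
    (5,4)@(11, 9): e=[14,100,4] → █
    (6,4)@(13, 9): e=[10,122,-14] → ·
    (0,5)@(1, 11): e=[10,4,104] → █
    (8,9)@(17, 19): e=[-118,236,0] → ·  [on edge]
  covered (15 px):
    · · · · · · · · ·
    · · · █ · · · · ·
    · · █ █ █ · · · ·
    · · █ █ █ · · · ·
    · █ █ █ █ █ · · ·
    █ █ █ · · · · · ·
    · · · · · · · · ·
    · · · · · · · · ·
    · · · · · · · · ·
    · · · · · · · · ·

Result: 37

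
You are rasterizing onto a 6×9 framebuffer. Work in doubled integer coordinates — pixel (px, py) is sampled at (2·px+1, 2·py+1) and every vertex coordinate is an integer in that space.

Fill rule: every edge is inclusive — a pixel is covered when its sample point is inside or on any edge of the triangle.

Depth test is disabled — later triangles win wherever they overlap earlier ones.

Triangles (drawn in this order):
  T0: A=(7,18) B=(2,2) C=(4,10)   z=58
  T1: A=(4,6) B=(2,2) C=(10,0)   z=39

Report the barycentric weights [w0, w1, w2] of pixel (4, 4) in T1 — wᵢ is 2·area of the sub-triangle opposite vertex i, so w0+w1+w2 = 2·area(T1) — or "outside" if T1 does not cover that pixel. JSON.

T0:
  2·area = 8  (B↔C swapped to make it positive)
  edge (7, 18)→(4, 10): d=(-3,-8) inclusive
  edge (4, 10)→(2, 2): d=(-2,-8) inclusive
  edge (2, 2)→(7, 18): d=(5,16) inclusive
  covered (0 px):
    . . . . . .
    . . . . . .
    . . . . . .
    . . . . . .
    . . . . . .
    . . . . . .
    . . . . . .
    . . . . . .
    . . . . . .
T1:
  2·area = 36
  edge (4, 6)→(2, 2): d=(-2,-4) inclusive
  edge (2, 2)→(10, 0): d=(8,-2) inclusive
  edge (10, 0)→(4, 6): d=(-6,6) inclusive
    (3,0)@(7, 1): e=[22,2,12] → X
    (4,0)@(9, 1): e=[30,6,0] → X  [on edge]
    (5,0)@(11, 1): e=[38,10,-12] → .
    (1,1)@(3, 3): e=[2,10,24] → X
    (2,1)@(5, 3): e=[10,14,12] → X
    (3,1)@(7, 3): e=[18,18,0] → X  [on edge]
    (4,1)@(9, 3): e=[26,22,-12] → .
    (1,2)@(3, 5): e=[-2,26,12] → .
    (2,2)@(5, 5): e=[6,30,0] → X  [on edge]
    (3,2)@(7, 5): e=[14,34,-12] → .
    (1,3)@(3, 7): e=[-6,42,0] → .  [on edge]
    (2,3)@(5, 7): e=[2,46,-12] → .
    (0,4)@(1, 9): e=[-18,54,0] → .  [on edge]
  covered (6 px):
    . . . X X .
    . X X X . .
    . . X . . .
    . . . . . .
    . . . . . .
    . . . . . .
    . . . . . .
    . . . . . .
    . . . . . .

Final: "outside"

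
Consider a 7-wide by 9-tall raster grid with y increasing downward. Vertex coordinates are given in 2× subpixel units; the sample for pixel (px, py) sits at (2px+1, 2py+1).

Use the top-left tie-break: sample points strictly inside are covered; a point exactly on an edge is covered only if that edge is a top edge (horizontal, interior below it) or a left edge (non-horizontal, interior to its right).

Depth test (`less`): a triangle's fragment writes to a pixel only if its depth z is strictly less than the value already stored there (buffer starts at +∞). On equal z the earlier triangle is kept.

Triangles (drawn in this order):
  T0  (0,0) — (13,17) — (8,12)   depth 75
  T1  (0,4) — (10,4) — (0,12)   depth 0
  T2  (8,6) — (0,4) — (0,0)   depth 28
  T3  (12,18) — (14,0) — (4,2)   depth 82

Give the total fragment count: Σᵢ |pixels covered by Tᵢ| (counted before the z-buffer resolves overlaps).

T0:
  2·area = 20
  edge (0, 0)→(13, 17): d=(13,17) right/bottom  bias=-1
  edge (13, 17)→(8, 12): d=(-5,-5) top-left  bias=+0
  edge (8, 12)→(0, 0): d=(-8,-12) top-left  bias=+0
    (0,2)@(1, 5): e=[48,0,-28] → .  [on edge]
    (1,3)@(3, 7): e=[40,0,-20] → .  [on edge]
    (2,3)@(5, 7): e=[6,10,4] → X
    (3,3)@(7, 7): e=[-28,20,28] → .
    (2,4)@(5, 9): e=[32,0,-12] → .  [on edge]
    (3,5)@(7, 11): e=[24,0,-4] → .  [on edge]
    (4,6)@(9, 13): e=[16,0,4] → X  [on edge]
    (5,6)@(11, 13): e=[-18,10,28] → .
    (4,7)@(9, 15): e=[42,-10,-12] → .
    (5,7)@(11, 15): e=[8,0,12] → X  [on edge]
    (6,7)@(13, 15): e=[-26,10,36] → .
    (5,8)@(11, 17): e=[34,-10,-4] → .
    (6,8)@(13, 17): e=[0,0,20] → .  [on edge]
  covered (3 px):
    . . . . . . .
    . . . . . . .
    . . . . . . .
    . . X . . . .
    . . . . . . .
    . . . . . . .
    . . . . X . .
    . . . . . X .
    . . . . . . .
T1:
  2·area = 80
  edge (0, 4)→(10, 4): d=(10,0) top-left  bias=+0
  edge (10, 4)→(0, 12): d=(-10,8) right/bottom  bias=-1
  edge (0, 12)→(0, 4): d=(0,-8) top-left  bias=+0
    (0,2)@(1, 5): e=[10,62,8] → X
    (1,2)@(3, 5): e=[10,46,24] → X
    (2,2)@(5, 5): e=[10,30,40] → X
    (3,2)@(7, 5): e=[10,14,56] → X
    (4,2)@(9, 5): e=[10,-2,72] → .
    (0,3)@(1, 7): e=[30,42,8] → X
    (3,3)@(7, 7): e=[30,-6,56] → .
    (0,4)@(1, 9): e=[50,22,8] → X
    (2,4)@(5, 9): e=[50,-10,40] → .
    (0,5)@(1, 11): e=[70,2,8] → X
    (1,5)@(3, 11): e=[70,-14,24] → .
    (0,6)@(1, 13): e=[90,-18,8] → .
  covered (10 px):
    . . . . . . .
    . . . . . . .
    X X X X . . .
    X X X . . . .
    X X . . . . .
    X . . . . . .
    . . . . . . .
    . . . . . . .
    . . . . . . .
T2:
  2·area = 32
  edge (8, 6)→(0, 4): d=(-8,-2) top-left  bias=+0
  edge (0, 4)→(0, 0): d=(0,-4) top-left  bias=+0
  edge (0, 0)→(8, 6): d=(8,6) right/bottom  bias=-1
    (0,0)@(1, 1): e=[26,4,2] → X
    (1,0)@(3, 1): e=[30,12,-10] → .
    (0,1)@(1, 3): e=[10,4,18] → X
    (1,1)@(3, 3): e=[14,12,6] → X
    (2,1)@(5, 3): e=[18,20,-6] → .
    (0,2)@(1, 5): e=[-6,4,34] → .
    (1,2)@(3, 5): e=[-2,12,22] → .
    (2,2)@(5, 5): e=[2,20,10] → X
    (3,2)@(7, 5): e=[6,28,-2] → .
    (2,3)@(5, 7): e=[-14,20,26] → .
  covered (4 px):
    X . . . . . .
    X X . . . . .
    . . X . . . .
    . . . . . . .
    . . . . . . .
    . . . . . . .
    . . . . . . .
    . . . . . . .
    . . . . . . .
T3:
  2·area = 176  (B↔C swapped to make it positive)
  edge (12, 18)→(4, 2): d=(-8,-16) top-left  bias=+0
  edge (4, 2)→(14, 0): d=(10,-2) top-left  bias=+0
  edge (14, 0)→(12, 18): d=(-2,18) right/bottom  bias=-1
    (4,0)@(9, 1): e=[88,0,88] → X  [on edge]
    (5,0)@(11, 1): e=[120,4,52] → X
    (6,0)@(13, 1): e=[152,8,16] → X
    (2,1)@(5, 3): e=[8,12,156] → X
    (3,1)@(7, 3): e=[40,16,120] → X
    (2,2)@(5, 5): e=[-8,32,152] → .
    (3,2)@(7, 5): e=[24,36,116] → X
    (3,3)@(7, 7): e=[8,56,112] → X
    (3,4)@(7, 9): e=[-8,76,108] → .
    (4,4)@(9, 9): e=[24,80,72] → X
    (6,4)@(13, 9): e=[88,88,0] → .  [on edge]
    (4,5)@(9, 11): e=[8,100,68] → X
  covered (22 px):
    . . . . X X X
    . . X X X X X
    . . . X X X X
    . . . X X X X
    . . . . X X .
    . . . . X X .
    . . . . . X .
    . . . . . X .
    . . . . . . .

Result: 39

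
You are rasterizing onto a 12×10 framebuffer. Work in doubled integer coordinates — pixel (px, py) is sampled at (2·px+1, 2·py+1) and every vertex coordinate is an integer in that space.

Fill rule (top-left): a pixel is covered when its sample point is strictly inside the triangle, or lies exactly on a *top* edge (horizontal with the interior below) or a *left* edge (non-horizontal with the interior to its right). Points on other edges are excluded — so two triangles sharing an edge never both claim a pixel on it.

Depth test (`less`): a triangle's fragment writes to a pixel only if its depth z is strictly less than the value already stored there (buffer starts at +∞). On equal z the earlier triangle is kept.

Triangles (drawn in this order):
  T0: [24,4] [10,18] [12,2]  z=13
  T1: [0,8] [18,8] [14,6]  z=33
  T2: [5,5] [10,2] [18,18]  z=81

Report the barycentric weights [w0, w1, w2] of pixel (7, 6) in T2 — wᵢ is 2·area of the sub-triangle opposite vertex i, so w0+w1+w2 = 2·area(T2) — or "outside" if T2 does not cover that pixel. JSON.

T0:
  2·area = 196
  edge (24, 4)→(10, 18): d=(-14,14) right/bottom  bias=-1
  edge (10, 18)→(12, 2): d=(2,-16) top-left  bias=+0
  edge (12, 2)→(24, 4): d=(12,2) right/bottom  bias=-1
    (6,1)@(13, 3): e=[168,18,10] → X
    (7,1)@(15, 3): e=[140,50,6] → X
    (8,1)@(17, 3): e=[112,82,2] → X
    (9,1)@(19, 3): e=[84,114,-2] → .
    (6,2)@(13, 5): e=[140,22,34] → X
    (9,2)@(19, 5): e=[56,118,22] → X
    (10,2)@(21, 5): e=[28,150,18] → X
    (11,2)@(23, 5): e=[0,182,14] → .  [on edge]
    (6,3)@(13, 7): e=[112,26,58] → X
    (10,3)@(21, 7): e=[0,154,42] → .  [on edge]
    (6,4)@(13, 9): e=[84,30,82] → X
    (9,4)@(19, 9): e=[0,126,70] → .  [on edge]
    (8,5)@(17, 11): e=[0,98,98] → .  [on edge]
    (7,6)@(15, 13): e=[0,70,126] → .  [on edge]
    (6,7)@(13, 15): e=[0,42,154] → .  [on edge]
    (5,8)@(11, 17): e=[0,14,182] → .  [on edge]
    (4,9)@(9, 19): e=[0,-14,210] → .  [on edge]
  covered (21 px):
    . . . . . . . . . . . .
    . . . . . . X X X . . .
    . . . . . . X X X X X .
    . . . . . . X X X X . .
    . . . . . . X X X . . .
    . . . . . X X X . . . .
    . . . . . X X . . . . .
    . . . . . X . . . . . .
    . . . . . . . . . . . .
    . . . . . . . . . . . .
T1:
  2·area = 36  (B↔C swapped to make it positive)
  edge (0, 8)→(14, 6): d=(14,-2) top-left  bias=+0
  edge (14, 6)→(18, 8): d=(4,2) right/bottom  bias=-1
  edge (18, 8)→(0, 8): d=(-18,0) right/bottom  bias=-1
    (10,2)@(21, 5): e=[0,-18,54] → .  [on edge]
    (3,3)@(7, 7): e=[0,18,18] → X  [on edge]
    (4,3)@(9, 7): e=[4,14,18] → X
    (5,3)@(11, 7): e=[8,10,18] → X
    (6,3)@(13, 7): e=[12,6,18] → X
    (7,3)@(15, 7): e=[16,2,18] → X
    (8,3)@(17, 7): e=[20,-2,18] → .
    (3,4)@(7, 9): e=[28,26,-18] → .
    (4,4)@(9, 9): e=[32,22,-18] → .
    (5,4)@(11, 9): e=[36,18,-18] → .
    (6,4)@(13, 9): e=[40,14,-18] → .
    (7,4)@(15, 9): e=[44,10,-18] → .
  covered (5 px):
    . . . . . . . . . . . .
    . . . . . . . . . . . .
    . . . . . . . . . . . .
    . . . X X X X X . . . .
    . . . . . . . . . . . .
    . . . . . . . . . . . .
    . . . . . . . . . . . .
    . . . . . . . . . . . .
    . . . . . . . . . . . .
    . . . . . . . . . . . .
T2:
  2·area = 104
  edge (5, 5)→(10, 2): d=(5,-3) top-left  bias=+0
  edge (10, 2)→(18, 18): d=(8,16) right/bottom  bias=-1
  edge (18, 18)→(5, 5): d=(-13,-13) top-left  bias=+0
    (0,0)@(1, 1): e=[-32,136,0] → .  [on edge]
    (1,1)@(3, 3): e=[-16,120,0] → .  [on edge]
    (4,1)@(9, 3): e=[2,24,78] → X
    (5,1)@(11, 3): e=[8,-8,104] → .
    (2,2)@(5, 5): e=[0,104,0] → X  [on edge]
    (3,2)@(7, 5): e=[6,72,26] → X
    (5,2)@(11, 5): e=[18,8,78] → X
    (6,2)@(13, 5): e=[24,-24,104] → .
    (2,3)@(5, 7): e=[10,120,-26] → .
    (3,3)@(7, 7): e=[16,88,0] → X  [on edge]
    (6,3)@(13, 7): e=[34,-8,78] → .
    (3,4)@(7, 9): e=[26,104,-26] → .
    (4,4)@(9, 9): e=[32,72,0] → X  [on edge]
    (5,5)@(11, 11): e=[48,56,0] → X  [on edge]
    (6,6)@(13, 13): e=[64,40,0] → X  [on edge]
    (7,7)@(15, 15): e=[80,24,0] → X  [on edge]
    (8,8)@(17, 17): e=[96,8,0] → X  [on edge]
    (9,9)@(19, 19): e=[112,-8,0] → .  [on edge]
  covered (17 px):
    . . . . . . . . . . . .
    . . . . X . . . . . . .
    . . X X X X . . . . . .
    . . . X X X . . . . . .
    . . . . X X X . . . . .
    . . . . . X X . . . . .
    . . . . . . X X . . . .
    . . . . . . . X . . . .
    . . . . . . . . X . . .
    . . . . . . . . . . . .

Final: [8,26,70]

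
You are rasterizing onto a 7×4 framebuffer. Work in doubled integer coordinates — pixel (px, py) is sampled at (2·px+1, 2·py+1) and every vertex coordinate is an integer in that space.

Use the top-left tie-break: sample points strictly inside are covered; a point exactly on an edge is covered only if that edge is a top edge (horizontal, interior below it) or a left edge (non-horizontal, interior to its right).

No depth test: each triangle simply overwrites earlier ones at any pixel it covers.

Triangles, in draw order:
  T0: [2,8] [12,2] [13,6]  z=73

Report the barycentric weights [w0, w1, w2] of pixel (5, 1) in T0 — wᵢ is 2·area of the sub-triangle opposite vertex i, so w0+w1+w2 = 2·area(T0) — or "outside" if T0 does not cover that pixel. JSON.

T0:
  2·area = 46
  edge (2, 8)→(12, 2): d=(10,-6) top-left  bias=+0
  edge (12, 2)→(13, 6): d=(1,4) right/bottom  bias=-1
  edge (13, 6)→(2, 8): d=(-11,2) right/bottom  bias=-1
    (5,1)@(11, 3): e=[4,5,37] → X
    (6,1)@(13, 3): e=[16,-3,33] → .
    (3,2)@(7, 5): e=[0,23,23] → X  [on edge]
    (4,2)@(9, 5): e=[12,15,19] → X
    (6,2)@(13, 5): e=[36,-1,11] → .
    (2,3)@(5, 7): e=[8,33,5] → X
    (4,3)@(9, 7): e=[32,17,-3] → .
    (5,3)@(11, 7): e=[44,9,-7] → .
  covered (6 px):
    . . . . . . .
    . . . . . X .
    . . . X X X .
    . . X X . . .

Final: [5,37,4]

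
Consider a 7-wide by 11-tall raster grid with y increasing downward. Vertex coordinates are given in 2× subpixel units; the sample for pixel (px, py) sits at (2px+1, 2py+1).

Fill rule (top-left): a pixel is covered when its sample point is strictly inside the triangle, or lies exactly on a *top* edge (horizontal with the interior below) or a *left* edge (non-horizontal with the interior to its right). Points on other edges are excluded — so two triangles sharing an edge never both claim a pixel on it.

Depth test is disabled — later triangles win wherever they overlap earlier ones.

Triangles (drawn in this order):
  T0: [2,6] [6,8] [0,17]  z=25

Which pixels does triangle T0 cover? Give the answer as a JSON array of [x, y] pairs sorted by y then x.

T0:
  2·area = 48
  edge (2, 6)→(6, 8): d=(4,2) right/bottom  bias=-1
  edge (6, 8)→(0, 17): d=(-6,9) right/bottom  bias=-1
  edge (0, 17)→(2, 6): d=(2,-11) top-left  bias=+0
    (1,3)@(3, 7): e=[2,33,13] → #
    (2,3)@(5, 7): e=[-2,15,35] → ·
    (1,4)@(3, 9): e=[10,21,17] → #
    (2,4)@(5, 9): e=[6,3,39] → #
    (3,4)@(7, 9): e=[2,-15,61] → ·
    (1,5)@(3, 11): e=[18,9,21] → #
    (2,5)@(5, 11): e=[14,-9,43] → ·
    (0,6)@(1, 13): e=[30,15,3] → #
    (1,6)@(3, 13): e=[26,-3,25] → ·
    (0,7)@(1, 15): e=[38,3,7] → #
    (1,7)@(3, 15): e=[34,-15,29] → ·
    (0,8)@(1, 17): e=[46,-9,11] → ·
  covered (6 px):
    · · · · · · ·
    · · · · · · ·
    · · · · · · ·
    · # · · · · ·
    · # # · · · ·
    · # · · · · ·
    # · · · · · ·
    # · · · · · ·
    · · · · · · ·
    · · · · · · ·
    · · · · · · ·

Result: [[1,3],[1,4],[2,4],[1,5],[0,6],[0,7]]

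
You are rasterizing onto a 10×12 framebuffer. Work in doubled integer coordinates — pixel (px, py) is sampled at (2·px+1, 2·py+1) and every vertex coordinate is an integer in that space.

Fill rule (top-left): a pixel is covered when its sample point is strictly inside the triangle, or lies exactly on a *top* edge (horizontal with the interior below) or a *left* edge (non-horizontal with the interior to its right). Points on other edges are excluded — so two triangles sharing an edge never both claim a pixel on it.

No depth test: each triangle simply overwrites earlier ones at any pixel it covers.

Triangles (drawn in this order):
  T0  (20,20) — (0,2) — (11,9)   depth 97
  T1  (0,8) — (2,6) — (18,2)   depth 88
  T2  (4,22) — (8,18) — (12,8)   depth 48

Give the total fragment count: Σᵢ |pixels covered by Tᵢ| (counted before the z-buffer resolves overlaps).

T0:
  2·area = 58
  edge (20, 20)→(0, 2): d=(-20,-18) top-left  bias=+0
  edge (0, 2)→(11, 9): d=(11,7) right/bottom  bias=-1
  edge (11, 9)→(20, 20): d=(9,11) right/bottom  bias=-1
    (3,3)@(7, 7): e=[26,6,26] → #
    (4,3)@(9, 7): e=[62,-8,4] → ·
    (3,4)@(7, 9): e=[-14,28,44] → ·
    (4,4)@(9, 9): e=[22,14,22] → #
    (5,4)@(11, 9): e=[58,0,0] → ·  [on edge]
    (4,5)@(9, 11): e=[-18,36,40] → ·
    (5,5)@(11, 11): e=[18,22,18] → #
    (6,5)@(13, 11): e=[54,8,-4] → ·
    (5,6)@(11, 13): e=[-22,44,36] → ·
    (6,6)@(13, 13): e=[14,30,14] → #
    (7,6)@(15, 13): e=[50,16,-8] → ·
    (6,7)@(13, 15): e=[-26,52,32] → ·
  covered (7 px):
    · · · · · · · · · ·
    · · · · · · · · · ·
    · · · · · · · · · ·
    · · · # · · · · · ·
    · · · · # · · · · ·
    · · · · · # · · · ·
    · · · · · · # · · ·
    · · · · · · · # · ·
    · · · · · · · · # ·
    · · · · · · · · · #
    · · · · · · · · · ·
    · · · · · · · · · ·
T1:
  2·area = 24
  edge (0, 8)→(2, 6): d=(2,-2) top-left  bias=+0
  edge (2, 6)→(18, 2): d=(16,-4) top-left  bias=+0
  edge (18, 2)→(0, 8): d=(-18,6) right/bottom  bias=-1
    (3,0)@(7, 1): e=[0,-60,84] → ·  [on edge]
    (2,1)@(5, 3): e=[0,-36,60] → ·  [on edge]
    (7,1)@(15, 3): e=[20,4,0] → ·  [on edge]
    (1,2)@(3, 5): e=[0,-12,36] → ·  [on edge]
    (3,2)@(7, 5): e=[8,4,12] → #
    (4,2)@(9, 5): e=[12,12,0] → ·  [on edge]
    (0,3)@(1, 7): e=[0,12,12] → #  [on edge]
    (1,3)@(3, 7): e=[4,20,0] → ·  [on edge]
    (3,3)@(7, 7): e=[12,36,-24] → ·
    (0,4)@(1, 9): e=[4,44,-24] → ·
  covered (2 px):
    · · · · · · · · · ·
    · · · · · · · · · ·
    · · · # · · · · · ·
    # · · · · · · · · ·
    · · · · · · · · · ·
    · · · · · · · · · ·
    · · · · · · · · · ·
    · · · · · · · · · ·
    · · · · · · · · · ·
    · · · · · · · · · ·
    · · · · · · · · · ·
    · · · · · · · · · ·
T2:
  2·area = 24  (B↔C swapped to make it positive)
  edge (4, 22)→(12, 8): d=(8,-14) top-left  bias=+0
  edge (12, 8)→(8, 18): d=(-4,10) right/bottom  bias=-1
  edge (8, 18)→(4, 22): d=(-4,4) right/bottom  bias=-1
    (9,3)@(19, 7): e=[90,-66,0] → ·  [on edge]
    (8,4)@(17, 9): e=[78,-54,0] → ·  [on edge]
    (7,5)@(15, 11): e=[66,-42,0] → ·  [on edge]
    (6,6)@(13, 13): e=[54,-30,0] → ·  [on edge]
    (4,7)@(9, 15): e=[14,2,8] → #
    (5,7)@(11, 15): e=[42,-18,0] → ·  [on edge]
    (3,8)@(7, 17): e=[2,14,8] → #
    (4,8)@(9, 17): e=[30,-6,0] → ·  [on edge]
    (3,9)@(7, 19): e=[18,6,0] → ·  [on edge]
    (2,10)@(5, 21): e=[6,18,0] → ·  [on edge]
    (1,11)@(3, 23): e=[-6,30,0] → ·  [on edge]
  covered (2 px):
    · · · · · · · · · ·
    · · · · · · · · · ·
    · · · · · · · · · ·
    · · · · · · · · · ·
    · · · · · · · · · ·
    · · · · · · · · · ·
    · · · · · · · · · ·
    · · · · # · · · · ·
    · · · # · · · · · ·
    · · · · · · · · · ·
    · · · · · · · · · ·
    · · · · · · · · · ·

Answer: 11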